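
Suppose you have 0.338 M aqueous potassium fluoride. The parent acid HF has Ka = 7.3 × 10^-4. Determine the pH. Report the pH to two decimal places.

pH = 8.33

F- is the conjugate base of the weak acid HF.
Kb = Kw/Ka = 1.0×10^-14 / 7.3 × 10^-4 = 1.37 × 10^-11
Kb = [OH-]²/(0.338 − [OH-]) = 1.37 × 10^-11
Since Kb ≪ C₀, [OH-] ≈ √(Kb·C₀) = 2.15 × 10^-6 M.
pOH = 5.67, so pH = 14.00 − pOH = 8.33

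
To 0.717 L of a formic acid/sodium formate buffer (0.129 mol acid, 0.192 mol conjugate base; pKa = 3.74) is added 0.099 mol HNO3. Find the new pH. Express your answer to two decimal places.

pH = 3.35

After neutralization: n(HCOOH) = 0.228 mol, n(HCOO-) = 0.093 mol.
pH = pKa + log(n_HCOO-/n_HCOOH) = 3.74 + log(0.093/0.228) = 3.74 + (-0.389)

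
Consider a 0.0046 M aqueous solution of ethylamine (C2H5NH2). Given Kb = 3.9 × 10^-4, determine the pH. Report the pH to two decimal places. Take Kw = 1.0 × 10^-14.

C2H5NH2 + H2O ⇌ C2H5NH3+ + OH-
From the ICE table, Kb = [OH-]²/(0.0046 − [OH-]) = 3.9 × 10^-4.
The 5% rule fails; solving [OH-]² + Kb·[OH-] − Kb·C₀ = 0 exactly:
[OH-] = [−0.00039 + √(0.00039² + 7.18e-06)]/2 = 1.16 × 10^-3 M
pOH = 2.94, so pH = 14.00 − pOH = 11.06

pH = 11.06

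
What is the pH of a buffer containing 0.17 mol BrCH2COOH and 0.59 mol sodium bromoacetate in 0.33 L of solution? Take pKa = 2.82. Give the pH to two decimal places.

pH = 3.36

pH = pKa + log([A⁻]/[HA]) = 2.82 + log(0.59/0.17)
pH = 2.82 + (+0.540) = 3.36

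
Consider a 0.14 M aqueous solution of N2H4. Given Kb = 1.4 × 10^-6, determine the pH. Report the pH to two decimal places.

pH = 10.65

N2H4 + H2O ⇌ N2H5+ + OH-
Kb = [OH-]²/(0.14 − [OH-]) = 1.4 × 10^-6
Assume [OH-] ≪ 0.14: [OH-] ≈ √(1.4 × 10^-6 × 0.14) = 4.43 × 10^-4 M
pOH = 3.35, so pH = 14.00 − pOH = 10.65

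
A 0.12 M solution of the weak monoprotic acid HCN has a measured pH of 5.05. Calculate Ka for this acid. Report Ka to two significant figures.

[H+] = 10^(-5.05) = 8.91 × 10^-6 M
At equilibrium [HA] = 0.12 − 8.91 × 10^-6 = 1.20 × 10^-1 M
Ka = [H+][A-]/[HA] = (8.91 × 10^-6)² / 1.20 × 10^-1 = 6.6 × 10^-10

Ka = 6.6 × 10^-10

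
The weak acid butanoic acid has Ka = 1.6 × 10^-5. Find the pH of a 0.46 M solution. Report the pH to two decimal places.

pH = 2.57

CH3(CH2)2COOH ⇌ CH3(CH2)2COO- + H+
From the ICE table, Ka = [H+]²/(0.46 − [H+]) = 1.6 × 10^-5.
Assume [H+] ≪ 0.46: [H+] ≈ √(1.6 × 10^-5 × 0.46) = 2.71 × 10^-3 M
pH = −log(2.71 × 10^-3) = 2.57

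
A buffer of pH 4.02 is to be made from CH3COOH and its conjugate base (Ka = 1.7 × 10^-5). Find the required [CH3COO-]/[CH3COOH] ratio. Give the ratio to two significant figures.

pKa = -log(1.7 × 10^-5) = 4.770
pH = pKa + log(r) ⇒ log(r) = 4.02 − 4.770 = -0.750
r = [CH3COO-]/[CH3COOH] = 10^(-0.750) = 0.178

ratio = 0.18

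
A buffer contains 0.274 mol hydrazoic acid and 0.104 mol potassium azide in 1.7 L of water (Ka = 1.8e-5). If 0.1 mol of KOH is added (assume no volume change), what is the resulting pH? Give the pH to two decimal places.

OH- converts HN3 to N3-: HN3 → 0.174 mol, N3- → 0.204 mol.
pKa = −log(1.8 × 10^-5) = 4.745
pH = pKa + log([A⁻]/[HA]) = 4.745 + log(0.204/0.174) = 4.745 +0.069

pH = 4.81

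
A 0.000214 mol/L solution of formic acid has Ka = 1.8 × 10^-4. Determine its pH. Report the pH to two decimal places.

pH = 3.90

HCOOH ⇌ HCOO- + H+
Ka = x²/(0.000214 − x) = 1.8 × 10^-4
x is not negligible relative to C₀; solve x² + 0.00018·x − 3.85e-08 = 0.
x = [−0.00018 + √(0.00018² + 1.54e-07)]/2 = 1.26 × 10^-4 M
pH = −log(1.26 × 10^-4) = 3.90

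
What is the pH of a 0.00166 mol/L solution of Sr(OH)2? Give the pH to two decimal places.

pH = 11.52

Sr(OH)2 is a strong base (each formula unit releases 2 OH-); [OH-] = 0.00332 M.
pOH = -log(0.00332) = 2.48
pH = 14.00 - 2.48 = 11.52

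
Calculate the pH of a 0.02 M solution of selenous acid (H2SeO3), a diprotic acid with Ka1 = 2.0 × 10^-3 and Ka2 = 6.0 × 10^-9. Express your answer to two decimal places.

pH = 2.27

Since Ka1 ≫ Ka2, the first ionization dominates [H+].
Ka1 = x²/(0.02 − x) = 2.0 × 10^-3
Solving the quadratic: x = (−Ka1 + √(Ka1² + 4·Ka1·C₀))/2 = 5.40 × 10^-3 M
pH = −log(5.40 × 10^-3) = 2.27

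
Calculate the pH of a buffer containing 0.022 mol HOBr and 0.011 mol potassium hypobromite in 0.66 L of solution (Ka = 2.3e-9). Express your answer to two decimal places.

pKa = −log(2.3 × 10^-9) = 8.638
Using pH = pKa + log([base]/[acid]) with [base]/[acid] = 0.011/0.022:
pH = 8.638 + (-0.301) = 8.34

pH = 8.34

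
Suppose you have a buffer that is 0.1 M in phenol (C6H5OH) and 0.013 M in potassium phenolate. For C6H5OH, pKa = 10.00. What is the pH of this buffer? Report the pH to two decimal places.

pH = pKa + log([A⁻]/[HA]) = 10.00 + log(0.013/0.1)
pH = 10.00 + (-0.886) = 9.11

pH = 9.11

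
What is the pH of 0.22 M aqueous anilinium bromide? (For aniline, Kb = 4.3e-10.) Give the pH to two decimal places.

C6H5NH3+ is the conjugate acid of the weak base C6H5NH2.
Ka = Kw/Kb = 1.0×10^-14 / 4.3 × 10^-10 = 2.33 × 10^-5
From the ICE table, Ka = x²/(0.22 − x) = 2.33 × 10^-5.
Assume x ≪ 0.22: x ≈ √(2.33 × 10^-5 × 0.22) = 2.26 × 10^-3 M
(x/C₀ = 1% < 5%, so the approximation holds.)
pH = −log(2.26 × 10^-3) = 2.65

pH = 2.65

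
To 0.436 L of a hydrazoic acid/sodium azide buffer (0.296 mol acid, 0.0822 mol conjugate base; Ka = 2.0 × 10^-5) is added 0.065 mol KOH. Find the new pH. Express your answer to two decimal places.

pH = 4.50

After neutralization: n(HN3) = 0.231 mol, n(N3-) = 0.147 mol.
pKa = −log(2.0 × 10^-5) = 4.699
pH = pKa + log([A⁻]/[HA]) = 4.699 + log(0.147/0.231) = 4.699 -0.196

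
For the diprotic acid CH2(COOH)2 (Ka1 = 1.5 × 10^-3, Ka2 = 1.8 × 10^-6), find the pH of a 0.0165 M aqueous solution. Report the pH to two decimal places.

pH = 2.37

Ka1 ≫ Ka2, so treat the first dissociation as the only significant source of H+.
Ka1 = x²/(0.0165 − x) = 1.5 × 10^-3
Solving the quadratic: x = (−Ka1 + √(Ka1² + 4·Ka1·C₀))/2 = 4.28 × 10^-3 M
pH = −log(4.28 × 10^-3) = 2.37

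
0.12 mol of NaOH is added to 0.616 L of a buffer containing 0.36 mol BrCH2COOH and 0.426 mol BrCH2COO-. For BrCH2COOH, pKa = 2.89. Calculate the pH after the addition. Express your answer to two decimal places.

pH = 3.25

After neutralization: n(BrCH2COOH) = 0.24 mol, n(BrCH2COO-) = 0.546 mol.
pH = pKa + log(n_BrCH2COO-/n_BrCH2COOH) = 2.89 + log(0.546/0.24) = 2.89 + (+0.357)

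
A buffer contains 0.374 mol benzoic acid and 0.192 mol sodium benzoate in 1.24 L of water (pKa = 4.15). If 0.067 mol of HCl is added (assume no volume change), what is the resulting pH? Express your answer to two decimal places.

pH = 3.60

Added H+ converts C6H5COO- to C6H5COOH: C6H5COOH → 0.441 mol, C6H5COO- → 0.125 mol.
pH = pKa + log(n_C6H5COO-/n_C6H5COOH) = 4.15 + log(0.125/0.441) = 4.15 + (-0.548)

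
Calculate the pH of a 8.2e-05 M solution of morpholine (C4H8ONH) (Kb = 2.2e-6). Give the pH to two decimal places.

C4H8ONH + H2O ⇌ C4H8ONH2+ + OH-
Kb = [OH-]²/(8.2e-05 − [OH-]) = 2.2 × 10^-6
The 5% rule fails; solving [OH-]² + Kb·[OH-] − Kb·C₀ = 0 exactly:
[OH-] = [−2.2e-06 + √(2.2e-06² + 7.22e-10)]/2 = 1.24 × 10^-5 M
pOH = −log(1.24 × 10^-5) = 4.91; pH = 14.00 − 4.91 = 9.09

pH = 9.09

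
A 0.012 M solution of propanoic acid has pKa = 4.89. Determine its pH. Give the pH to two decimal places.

CH3CH2COOH ⇌ CH3CH2COO- + H+
Ka = 10^(−4.89) = 1.29 × 10^-5
From the ICE table, Ka = [H+]²/(0.012 − [H+]) = 1.29 × 10^-5.
Neglecting [H+] in the denominator: [H+] = √(1.29 × 10^-5 × 0.012) = 3.93 × 10^-4 M
pH = −log[H+] = −log(3.93 × 10^-4) = 3.41

pH = 3.41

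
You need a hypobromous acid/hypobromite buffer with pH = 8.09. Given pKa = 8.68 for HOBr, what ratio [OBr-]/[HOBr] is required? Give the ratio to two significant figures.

ratio = 0.26

pH = pKa + log(r) ⇒ log(r) = 8.09 − 8.68 = -0.59
r = [OBr-]/[HOBr] = 10^(-0.59) = 0.257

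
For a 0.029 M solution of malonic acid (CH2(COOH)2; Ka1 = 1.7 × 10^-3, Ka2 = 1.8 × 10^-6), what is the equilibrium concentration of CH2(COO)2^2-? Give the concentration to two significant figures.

1.8 × 10^-6 M

First ionization gives [H+] ≈ [CH2(COOH)COO-] = 6.22 × 10^-3 M.
Second step: Ka2 = [H+][CH2(COO)2^2-]/[CH2(COOH)COO-] ≈ [CH2(COO)2^2-] (since [H+] ≈ [CH2(COOH)COO-]).
So [CH2(COO)2^2-] ≈ Ka2.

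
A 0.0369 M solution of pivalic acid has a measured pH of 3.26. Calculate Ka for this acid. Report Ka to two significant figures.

[H+] = 10^(-3.26) = 5.50 × 10^-4 M
At equilibrium [HA] = 0.0369 − 5.50 × 10^-4 = 3.64 × 10^-2 M
Ka = [H+][A-]/[HA] = (5.50 × 10^-4)² / 3.64 × 10^-2 = 8.3 × 10^-6

Ka = 8.3 × 10^-6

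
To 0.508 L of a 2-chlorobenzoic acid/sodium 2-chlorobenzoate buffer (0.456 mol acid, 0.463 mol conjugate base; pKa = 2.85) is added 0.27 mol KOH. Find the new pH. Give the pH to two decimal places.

pH = 3.45

After neutralization: n(ClC6H4COOH) = 0.186 mol, n(ClC6H4COO-) = 0.733 mol.
pH = pKa + log([A⁻]/[HA]) = 2.85 + log(0.733/0.186) = 2.85 +0.596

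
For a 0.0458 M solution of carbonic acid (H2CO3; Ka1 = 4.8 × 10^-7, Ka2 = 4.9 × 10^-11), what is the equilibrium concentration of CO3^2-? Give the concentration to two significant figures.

First ionization gives [H+] ≈ [HCO3-] = 1.48 × 10^-4 M.
Second step: Ka2 = [H+][CO3^2-]/[HCO3-] ≈ [CO3^2-] (since [H+] ≈ [HCO3-]).
So [CO3^2-] ≈ Ka2.

4.9 × 10^-11 M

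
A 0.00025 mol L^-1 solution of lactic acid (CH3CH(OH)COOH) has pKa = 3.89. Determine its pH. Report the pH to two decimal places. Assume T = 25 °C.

pH = 3.90

CH3CH(OH)COOH ⇌ CH3CH(OH)COO- + H+
Ka = 10^(−3.89) = 1.29 × 10^-4
Ka = x²/(0.00025 − x) = 1.29 × 10^-4
x is not negligible relative to C₀; solve x² + 0.000129·x − 3.23e-08 = 0.
x = (−Ka + √(Ka² + 4·Ka·C₀))/2 = 1.26 × 10^-4 M
pH = −log[H+] = −log(1.26 × 10^-4) = 3.90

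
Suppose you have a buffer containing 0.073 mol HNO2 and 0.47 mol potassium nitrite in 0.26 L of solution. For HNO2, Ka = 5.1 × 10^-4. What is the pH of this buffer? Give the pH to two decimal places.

pH = 4.10

pKa = −log(5.1 × 10^-4) = 3.292
Using pH = pKa + log([base]/[acid]) with [base]/[acid] = 0.47/0.073:
pH = 3.292 + (+0.809) = 4.10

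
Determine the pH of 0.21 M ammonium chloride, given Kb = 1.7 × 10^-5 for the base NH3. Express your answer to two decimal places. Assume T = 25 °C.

pH = 4.95

NH4+ is the conjugate acid of the weak base NH3.
Ka = Kw/Kb = 1.0×10^-14 / 1.7 × 10^-5 = 5.88 × 10^-10
From the ICE table, Ka = [H+]²/(0.21 − [H+]) = 5.88 × 10^-10.
Since Ka ≪ C₀, [H+] ≈ √(Ka·C₀) = 1.11 × 10^-5 M.
([H+]/C₀ = 0.0053% < 5%, so the approximation holds.)
pH = −log(1.11 × 10^-5) = 4.95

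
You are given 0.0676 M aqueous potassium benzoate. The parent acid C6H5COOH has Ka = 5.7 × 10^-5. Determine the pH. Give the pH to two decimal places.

pH = 8.54

C6H5COO- is the conjugate base of the weak acid C6H5COOH.
Kb = Kw/Ka = 1.0×10^-14 / 5.7 × 10^-5 = 1.75 × 10^-10
From the ICE table, Kb = x²/(0.0676 − x) = 1.75 × 10^-10.
Assume x ≪ 0.0676: x ≈ √(1.75 × 10^-10 × 0.0676) = 3.44 × 10^-6 M
Check: 0.0051% ionized — well under 5%, approximation valid.
pOH = −log(3.44 × 10^-6) = 5.46; pH = 14.00 − 5.46 = 8.54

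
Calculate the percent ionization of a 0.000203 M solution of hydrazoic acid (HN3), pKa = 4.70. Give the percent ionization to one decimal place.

HN3 ⇌ N3- + H+; let x = [H+] at equilibrium.
Ka = 10^(−4.70) = 2.00 × 10^-5
Solve x² + 2e-05x − 4.06e-09 = 0 → x = 5.45 × 10^-5 M
% ionization = x/C₀ × 100% = 5.45 × 10^-5/0.000203 × 100% = 26.8%

26.8%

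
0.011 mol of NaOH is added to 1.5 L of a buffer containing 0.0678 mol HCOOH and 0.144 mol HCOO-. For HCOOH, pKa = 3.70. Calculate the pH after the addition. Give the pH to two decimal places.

pH = 4.14

OH- converts HCOOH to HCOO-: HCOOH → 0.0568 mol, HCOO- → 0.155 mol.
pH = pKa + log(n_HCOO-/n_HCOOH) = 3.70 + log(0.155/0.0568) = 3.70 + (+0.436)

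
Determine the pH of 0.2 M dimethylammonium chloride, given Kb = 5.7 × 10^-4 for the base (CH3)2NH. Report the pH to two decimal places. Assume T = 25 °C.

(CH3)2NH2+ is the conjugate acid of the weak base (CH3)2NH.
Ka = Kw/Kb = 1.0×10^-14 / 5.7 × 10^-4 = 1.75 × 10^-11
From the ICE table, Ka = [H+]²/(0.2 − [H+]) = 1.75 × 10^-11.
Assume [H+] ≪ 0.2: [H+] ≈ √(1.75 × 10^-11 × 0.2) = 1.87 × 10^-6 M
([H+]/C₀ = 0.00094% < 5%, so the approximation holds.)
pH = −log[H+] = −log(1.87 × 10^-6) = 5.73

pH = 5.73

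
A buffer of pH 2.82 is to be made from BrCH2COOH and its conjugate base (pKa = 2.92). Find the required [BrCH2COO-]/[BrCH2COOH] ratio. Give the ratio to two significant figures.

ratio = 0.79

pH = pKa + log(r) ⇒ log(r) = 2.82 − 2.92 = -0.10
r = [BrCH2COO-]/[BrCH2COOH] = 10^(-0.10) = 0.794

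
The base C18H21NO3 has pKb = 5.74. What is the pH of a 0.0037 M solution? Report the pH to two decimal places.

pH = 9.91

C18H21NO3 + H2O ⇌ C18H22NO3+ + OH-
Kb = 10^(−5.74) = 1.82 × 10^-6
Kb = x²/(0.0037 − x) = 1.82 × 10^-6
Neglecting x in the denominator: x = √(1.82 × 10^-6 × 0.0037) = 8.21 × 10^-5 M
Check: 2.2% ionized — well under 5%, approximation valid.
pOH = −log(8.21 × 10^-5) = 4.09; pH = 14.00 − 4.09 = 9.91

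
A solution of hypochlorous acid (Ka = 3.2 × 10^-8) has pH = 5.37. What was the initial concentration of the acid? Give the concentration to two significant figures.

C₀ = 5.7 × 10^-4 M

[H+] = 10^(-5.37) = 4.27 × 10^-6 M = x
Ka = x²/(C₀ − x) ⇒ C₀ = x + x²/Ka
C₀ = 4.27 × 10^-6 + (4.27 × 10^-6)²/(3.2 × 10^-8) = 5.74 × 10^-4 M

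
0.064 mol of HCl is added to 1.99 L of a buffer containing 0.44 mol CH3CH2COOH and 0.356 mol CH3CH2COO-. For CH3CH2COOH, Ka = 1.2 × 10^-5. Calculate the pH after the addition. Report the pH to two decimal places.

pH = 4.68

After neutralization: n(CH3CH2COOH) = 0.504 mol, n(CH3CH2COO-) = 0.292 mol.
pKa = −log(1.2 × 10^-5) = 4.921
Henderson–Hasselbalch with mole ratio 0.292/0.504: pH = 4.921 + (-0.237)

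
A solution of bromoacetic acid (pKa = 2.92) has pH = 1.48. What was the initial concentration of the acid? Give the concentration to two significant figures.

[H+] = 10^(-1.48) = 3.31 × 10^-2 M = x
Ka = 10^(−2.92) = 1.20 × 10^-3
Ka = x²/(C₀ − x) ⇒ C₀ = x + x²/Ka
C₀ = 3.31 × 10^-2 + (3.31 × 10^-2)²/(1.20 × 10^-3) = 9.46 × 10^-1 M

C₀ = 9.5 × 10^-1 M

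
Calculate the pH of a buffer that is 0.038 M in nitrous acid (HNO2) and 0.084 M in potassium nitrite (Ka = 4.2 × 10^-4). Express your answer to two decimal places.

pKa = −log(4.2 × 10^-4) = 3.377
pH = pKa + log([A⁻]/[HA]) = 3.377 + log(0.084/0.038)
pH = 3.377 + (+0.344) = 3.72

pH = 3.72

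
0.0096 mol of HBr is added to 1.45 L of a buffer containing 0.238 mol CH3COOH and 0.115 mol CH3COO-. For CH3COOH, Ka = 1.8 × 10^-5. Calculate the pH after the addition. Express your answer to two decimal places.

pH = 4.37

After neutralization: n(CH3COOH) = 0.248 mol, n(CH3COO-) = 0.105 mol.
pKa = −log(1.8 × 10^-5) = 4.745
pH = pKa + log([A⁻]/[HA]) = 4.745 + log(0.105/0.248) = 4.745 -0.373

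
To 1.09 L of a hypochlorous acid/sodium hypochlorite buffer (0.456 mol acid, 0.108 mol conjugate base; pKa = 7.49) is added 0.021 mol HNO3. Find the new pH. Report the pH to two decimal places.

pH = 6.75

After neutralization: n(HOCl) = 0.477 mol, n(OCl-) = 0.087 mol.
Henderson–Hasselbalch with mole ratio 0.087/0.477: pH = 7.49 + (-0.739)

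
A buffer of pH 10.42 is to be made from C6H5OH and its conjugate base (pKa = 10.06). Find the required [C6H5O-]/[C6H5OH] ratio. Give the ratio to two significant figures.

ratio = 2.3

pH = pKa + log(r) ⇒ log(r) = 10.42 − 10.06 = +0.36
r = [C6H5O-]/[C6H5OH] = 10^(+0.36) = 2.29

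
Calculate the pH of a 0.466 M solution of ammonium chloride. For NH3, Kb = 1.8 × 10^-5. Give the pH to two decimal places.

pH = 4.79

NH4+ is the conjugate acid of the weak base NH3.
Ka = Kw/Kb = 1.0×10^-14 / 1.8 × 10^-5 = 5.56 × 10^-10
From the ICE table, Ka = [H+]²/(0.466 − [H+]) = 5.56 × 10^-10.
Assume [H+] ≪ 0.466: [H+] ≈ √(5.56 × 10^-10 × 0.466) = 1.61 × 10^-5 M
Check: 0.0035% ionized — well under 5%, approximation valid.
pH = −log[H+] = −log(1.61 × 10^-5) = 4.79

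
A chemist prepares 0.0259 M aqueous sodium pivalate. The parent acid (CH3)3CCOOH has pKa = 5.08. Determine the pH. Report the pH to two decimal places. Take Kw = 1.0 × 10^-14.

(CH3)3CCOO- is the conjugate base of the weak acid (CH3)3CCOOH.
Ka = 10^(−5.08) = 8.32 × 10^-6
Kb = Kw/Ka = 1.0×10^-14 / 8.32 × 10^-6 = 1.20 × 10^-9
Kb = [OH-]²/(0.0259 − [OH-]) = 1.20 × 10^-9
Neglecting [OH-] in the denominator: [OH-] = √(1.20 × 10^-9 × 0.0259) = 5.57 × 10^-6 M
pOH = −log(5.57 × 10^-6) = 5.25; pH = 14.00 − 5.25 = 8.75

pH = 8.75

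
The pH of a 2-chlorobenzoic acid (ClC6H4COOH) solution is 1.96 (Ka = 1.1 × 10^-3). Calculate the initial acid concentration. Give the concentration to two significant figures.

[H+] = 10^(-1.96) = 1.10 × 10^-2 M = x
Ka = x²/(C₀ − x) ⇒ C₀ = x + x²/Ka
C₀ = 1.10 × 10^-2 + (1.10 × 10^-2)²/(1.1 × 10^-3) = 1.21 × 10^-1 M

C₀ = 1.2 × 10^-1 M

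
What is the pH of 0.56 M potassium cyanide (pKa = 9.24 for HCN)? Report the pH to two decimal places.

CN- is the conjugate base of the weak acid HCN.
Ka = 10^(−9.24) = 5.75 × 10^-10
Kb = Kw/Ka = 1.0×10^-14 / 5.75 × 10^-10 = 1.74 × 10^-5
From the ICE table, Kb = [OH-]²/(0.56 − [OH-]) = 1.74 × 10^-5.
Since Kb ≪ C₀, [OH-] ≈ √(Kb·C₀) = 3.12 × 10^-3 M.
Check: 0.56% ionized — well under 5%, approximation valid.
pOH = 2.51, so pH = 14.00 − pOH = 11.49

pH = 11.49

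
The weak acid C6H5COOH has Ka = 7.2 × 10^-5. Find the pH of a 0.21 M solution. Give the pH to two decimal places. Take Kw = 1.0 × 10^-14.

pH = 2.41

C6H5COOH ⇌ C6H5COO- + H+
From the ICE table, Ka = x²/(0.21 − x) = 7.2 × 10^-5.
Neglecting x in the denominator: x = √(7.2 × 10^-5 × 0.21) = 3.89 × 10^-3 M
(x/C₀ = 1.9% < 5%, so the approximation holds.)
pH = −log(3.89 × 10^-3) = 2.41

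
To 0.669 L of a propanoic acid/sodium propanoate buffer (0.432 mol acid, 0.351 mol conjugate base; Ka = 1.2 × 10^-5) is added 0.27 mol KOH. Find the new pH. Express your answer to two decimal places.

OH- converts CH3CH2COOH to CH3CH2COO-: CH3CH2COOH → 0.162 mol, CH3CH2COO- → 0.621 mol.
pKa = −log(1.2 × 10^-5) = 4.921
Henderson–Hasselbalch with mole ratio 0.621/0.162: pH = 4.921 + (+0.584)

pH = 5.50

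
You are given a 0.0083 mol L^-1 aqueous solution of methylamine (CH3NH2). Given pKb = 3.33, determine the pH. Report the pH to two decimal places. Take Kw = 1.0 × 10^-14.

CH3NH2 + H2O ⇌ CH3NH3+ + OH-
Kb = 10^(−3.33) = 4.68 × 10^-4
From the ICE table, Kb = [OH-]²/(0.0083 − [OH-]) = 4.68 × 10^-4.
[OH-] is not negligible relative to C₀; solve [OH-]² + 0.000468·[OH-] − 3.88e-06 = 0.
[OH-] = [−0.000468 + √(0.000468² + 1.55e-05)]/2 = 1.75 × 10^-3 M
pOH = 2.76, so pH = 14.00 − pOH = 11.24

pH = 11.24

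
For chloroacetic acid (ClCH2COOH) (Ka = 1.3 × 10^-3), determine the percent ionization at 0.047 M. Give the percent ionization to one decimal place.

ClCH2COOH ⇌ ClCH2COO- + H+; let x = [H+] at equilibrium.
Ka = x²/(C₀ − x); solving the quadratic gives x = 7.19 × 10^-3 M.
% ionization = x/C₀ × 100% = 7.19 × 10^-3/0.047 × 100% = 15.3%

15.3%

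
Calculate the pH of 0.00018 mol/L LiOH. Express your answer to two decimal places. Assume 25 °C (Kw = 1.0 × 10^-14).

LiOH is a strong base; [OH-] = 0.00018 M.
pOH = -log(0.00018) = 3.74
pH = 14.00 - 3.74 = 10.26

pH = 10.26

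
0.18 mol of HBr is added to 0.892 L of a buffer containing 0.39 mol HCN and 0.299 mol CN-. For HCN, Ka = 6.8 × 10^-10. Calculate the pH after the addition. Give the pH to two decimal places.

pH = 8.49

After neutralization: n(HCN) = 0.57 mol, n(CN-) = 0.119 mol.
pKa = −log(6.8 × 10^-10) = 9.167
pH = pKa + log([A⁻]/[HA]) = 9.167 + log(0.119/0.57) = 9.167 -0.680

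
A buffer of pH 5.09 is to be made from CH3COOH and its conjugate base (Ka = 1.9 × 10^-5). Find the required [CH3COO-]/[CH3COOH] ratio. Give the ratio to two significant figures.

ratio = 2.3

pKa = -log(1.9 × 10^-5) = 4.721
pH = pKa + log(r) ⇒ log(r) = 5.09 − 4.721 = +0.369
r = [CH3COO-]/[CH3COOH] = 10^(+0.369) = 2.34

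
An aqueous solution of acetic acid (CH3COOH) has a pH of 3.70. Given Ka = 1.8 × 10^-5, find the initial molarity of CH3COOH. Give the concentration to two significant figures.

[H+] = 10^(-3.70) = 2.00 × 10^-4 M = x
Ka = x²/(C₀ − x) ⇒ C₀ = x + x²/Ka
C₀ = 2.00 × 10^-4 + (2.00 × 10^-4)²/(1.8 × 10^-5) = 2.42 × 10^-3 M

C₀ = 2.4 × 10^-3 M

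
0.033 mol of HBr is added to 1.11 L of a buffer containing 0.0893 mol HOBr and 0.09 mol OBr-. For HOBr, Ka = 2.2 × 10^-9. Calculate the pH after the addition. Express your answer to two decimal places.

Added H+ converts OBr- to HOBr: HOBr → 0.122 mol, OBr- → 0.057 mol.
pKa = −log(2.2 × 10^-9) = 8.658
pH = pKa + log(n_OBr-/n_HOBr) = 8.658 + log(0.057/0.122) = 8.658 + (-0.330)

pH = 8.33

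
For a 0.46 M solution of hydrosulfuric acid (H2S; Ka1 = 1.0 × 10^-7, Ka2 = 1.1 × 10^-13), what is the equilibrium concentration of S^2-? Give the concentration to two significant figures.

1.1 × 10^-13 M

First ionization gives [H+] ≈ [HS-] = 2.14 × 10^-4 M.
Second step: Ka2 = [H+][S^2-]/[HS-] ≈ [S^2-] (since [H+] ≈ [HS-]).
So [S^2-] ≈ Ka2.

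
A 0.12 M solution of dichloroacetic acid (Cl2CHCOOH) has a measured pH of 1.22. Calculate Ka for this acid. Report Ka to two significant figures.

[H+] = 10^(-1.22) = 6.03 × 10^-2 M
At equilibrium [HA] = 0.12 − 6.03 × 10^-2 = 5.97 × 10^-2 M
Ka = [H+][A-]/[HA] = (6.03 × 10^-2)² / 5.97 × 10^-2 = 6.1 × 10^-2

Ka = 6.1 × 10^-2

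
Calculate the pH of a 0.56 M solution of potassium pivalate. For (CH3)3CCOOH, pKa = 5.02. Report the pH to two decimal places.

(CH3)3CCOO- is the conjugate base of the weak acid (CH3)3CCOOH.
Ka = 10^(−5.02) = 9.55 × 10^-6
Kb = Kw/Ka = 1.0×10^-14 / 9.55 × 10^-6 = 1.05 × 10^-9
Kb = [OH-]²/(0.56 − [OH-]) = 1.05 × 10^-9
Neglecting [OH-] in the denominator: [OH-] = √(1.05 × 10^-9 × 0.56) = 2.42 × 10^-5 M
([OH-]/C₀ = 0.0043% < 5%, so the approximation holds.)
pOH = −log(2.42 × 10^-5) = 4.62; pH = 14.00 − 4.62 = 9.38

pH = 9.38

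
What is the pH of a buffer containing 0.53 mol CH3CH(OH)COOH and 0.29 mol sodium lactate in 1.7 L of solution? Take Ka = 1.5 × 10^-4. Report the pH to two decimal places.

pH = 3.56

pKa = −log(1.5 × 10^-4) = 3.824
Using pH = pKa + log([base]/[acid]) with [base]/[acid] = 0.29/0.53:
pH = 3.824 + (-0.262) = 3.56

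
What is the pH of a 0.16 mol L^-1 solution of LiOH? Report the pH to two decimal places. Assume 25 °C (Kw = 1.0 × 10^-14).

LiOH is a strong base; [OH-] = 0.16 M.
pOH = -log(0.16) = 0.80
pH = 14.00 - 0.80 = 13.20

pH = 13.20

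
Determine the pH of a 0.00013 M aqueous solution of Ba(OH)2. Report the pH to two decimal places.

Ba(OH)2 is a strong base (each formula unit releases 2 OH-); [OH-] = 0.00026 M.
pOH = -log(0.00026) = 3.59
pH = 14.00 - 3.59 = 10.41

pH = 10.41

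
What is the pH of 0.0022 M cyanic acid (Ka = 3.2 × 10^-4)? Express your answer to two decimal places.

HOCN ⇌ OCN- + H+
From the ICE table, Ka = [H+]²/(0.0022 − [H+]) = 3.2 × 10^-4.
Here C₀/Ka ≈ 6.88, so the small-[H+] approximation fails. Use the quadratic:
[H+] = [−0.00032 + √(0.00032² + 2.82e-06)]/2 = 6.94 × 10^-4 M
pH = −log[H+] = −log(6.94 × 10^-4) = 3.16

pH = 3.16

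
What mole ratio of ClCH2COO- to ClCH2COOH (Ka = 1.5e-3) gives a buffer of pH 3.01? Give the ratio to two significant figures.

ratio = 1.5

pKa = -log(1.5 × 10^-3) = 2.824
pH = pKa + log(r) ⇒ log(r) = 3.01 − 2.824 = +0.186
r = [ClCH2COO-]/[ClCH2COOH] = 10^(+0.186) = 1.53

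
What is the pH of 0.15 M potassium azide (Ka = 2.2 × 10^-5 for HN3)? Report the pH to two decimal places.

pH = 8.92

N3- is the conjugate base of the weak acid HN3.
Kb = Kw/Ka = 1.0×10^-14 / 2.2 × 10^-5 = 4.55 × 10^-10
Let x = [OH-] at equilibrium. Kb = x²/(0.15 − x).
Since Kb ≪ C₀, x ≈ √(Kb·C₀) = 8.26 × 10^-6 M.
pOH = −log(8.26 × 10^-6) = 5.08; pH = 14.00 − 5.08 = 8.92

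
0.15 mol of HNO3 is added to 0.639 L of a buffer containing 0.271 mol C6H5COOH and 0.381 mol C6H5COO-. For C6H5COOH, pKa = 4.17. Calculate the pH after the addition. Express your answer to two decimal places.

pH = 3.91

After neutralization: n(C6H5COOH) = 0.421 mol, n(C6H5COO-) = 0.231 mol.
pH = pKa + log(n_C6H5COO-/n_C6H5COOH) = 4.17 + log(0.231/0.421) = 4.17 + (-0.261)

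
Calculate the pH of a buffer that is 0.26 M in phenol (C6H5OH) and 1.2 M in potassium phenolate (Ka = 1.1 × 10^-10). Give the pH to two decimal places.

pH = 10.62

pKa = −log(1.1 × 10^-10) = 9.959
Henderson–Hasselbalch: pH = pKa + log([C6H5O-]/[C6H5OH]) = 9.959 + log(1.2/0.26)
pH = 9.959 + (+0.664) = 10.62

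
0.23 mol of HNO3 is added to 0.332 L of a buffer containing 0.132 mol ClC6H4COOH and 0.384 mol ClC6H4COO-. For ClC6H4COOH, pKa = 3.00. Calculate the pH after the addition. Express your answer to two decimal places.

After neutralization: n(ClC6H4COOH) = 0.362 mol, n(ClC6H4COO-) = 0.154 mol.
pH = pKa + log([A⁻]/[HA]) = 3.00 + log(0.154/0.362) = 3.00 -0.371

pH = 2.63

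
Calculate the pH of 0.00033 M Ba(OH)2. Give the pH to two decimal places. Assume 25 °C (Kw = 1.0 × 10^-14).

pH = 10.82

Ba(OH)2 is a strong base (each formula unit releases 2 OH-); [OH-] = 0.00066 M.
pOH = -log(0.00066) = 3.18
pH = 14.00 - 3.18 = 10.82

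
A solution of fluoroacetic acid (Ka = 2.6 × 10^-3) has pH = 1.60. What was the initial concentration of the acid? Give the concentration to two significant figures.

[H+] = 10^(-1.60) = 2.51 × 10^-2 M = x
Ka = x²/(C₀ − x) ⇒ C₀ = x + x²/Ka
C₀ = 2.51 × 10^-2 + (2.51 × 10^-2)²/(2.6 × 10^-3) = 2.67 × 10^-1 M

C₀ = 2.7 × 10^-1 M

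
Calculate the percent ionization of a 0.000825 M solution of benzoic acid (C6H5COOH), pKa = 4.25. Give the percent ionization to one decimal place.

22.9%

C6H5COOH ⇌ C6H5COO- + H+; let x = [H+] at equilibrium.
Ka = 10^(−4.25) = 5.62 × 10^-5
Ka = x²/(C₀ − x); solving the quadratic gives x = 1.89 × 10^-4 M.
% ionization = x/C₀ × 100% = 1.89 × 10^-4/0.000825 × 100% = 22.9%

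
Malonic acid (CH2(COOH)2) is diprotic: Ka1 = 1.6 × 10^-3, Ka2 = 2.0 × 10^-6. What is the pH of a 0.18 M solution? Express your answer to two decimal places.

Since Ka1 ≫ Ka2, the first ionization dominates [H+].
Ka1 = x²/(0.18 − x) = 1.6 × 10^-3
Solving the quadratic: x = (−Ka1 + √(Ka1² + 4·Ka1·C₀))/2 = 1.62 × 10^-2 M
pH = −log(1.62 × 10^-2) = 1.79

pH = 1.79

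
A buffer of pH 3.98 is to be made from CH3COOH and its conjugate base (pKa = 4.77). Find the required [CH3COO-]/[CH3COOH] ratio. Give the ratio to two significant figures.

ratio = 0.16

pH = pKa + log(r) ⇒ log(r) = 3.98 − 4.77 = -0.79
r = [CH3COO-]/[CH3COOH] = 10^(-0.79) = 0.162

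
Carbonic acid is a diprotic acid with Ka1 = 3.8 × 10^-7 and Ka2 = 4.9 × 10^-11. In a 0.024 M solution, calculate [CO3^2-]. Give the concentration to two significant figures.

First ionization gives [H+] ≈ [HCO3-] = 9.55 × 10^-5 M.
Second step: Ka2 = [H+][CO3^2-]/[HCO3-] ≈ [CO3^2-] (since [H+] ≈ [HCO3-]).
So [CO3^2-] ≈ Ka2.

4.9 × 10^-11 M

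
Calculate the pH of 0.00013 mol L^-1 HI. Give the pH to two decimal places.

HI is a strong acid and dissociates completely, so [H+] = 0.00013 M.
pH = -log(0.00013) = 3.89

pH = 3.89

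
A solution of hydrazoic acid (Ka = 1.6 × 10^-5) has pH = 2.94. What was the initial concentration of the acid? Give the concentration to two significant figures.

[H+] = 10^(-2.94) = 1.15 × 10^-3 M = x
Ka = x²/(C₀ − x) ⇒ C₀ = x + x²/Ka
C₀ = 1.15 × 10^-3 + (1.15 × 10^-3)²/(1.6 × 10^-5) = 8.38 × 10^-2 M

C₀ = 8.4 × 10^-2 M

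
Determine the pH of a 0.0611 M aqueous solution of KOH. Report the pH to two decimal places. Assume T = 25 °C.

pH = 12.79

KOH is a strong base; [OH-] = 0.0611 M.
pOH = -log(0.0611) = 1.21
pH = 14.00 - 1.21 = 12.79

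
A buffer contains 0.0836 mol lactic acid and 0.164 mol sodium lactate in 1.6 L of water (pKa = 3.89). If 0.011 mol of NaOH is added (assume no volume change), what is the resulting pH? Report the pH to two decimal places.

OH- converts CH3CH(OH)COOH to CH3CH(OH)COO-: CH3CH(OH)COOH → 0.0726 mol, CH3CH(OH)COO- → 0.175 mol.
pH = pKa + log([A⁻]/[HA]) = 3.89 + log(0.175/0.0726) = 3.89 +0.382

pH = 4.27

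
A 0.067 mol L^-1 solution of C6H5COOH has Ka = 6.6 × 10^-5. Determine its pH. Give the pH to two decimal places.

C6H5COOH ⇌ C6H5COO- + H+
From the ICE table, Ka = [H+]²/(0.067 − [H+]) = 6.6 × 10^-5.
Neglecting [H+] in the denominator: [H+] = √(6.6 × 10^-5 × 0.067) = 2.10 × 10^-3 M
pH = −log[H+] = −log(2.10 × 10^-3) = 2.68

pH = 2.68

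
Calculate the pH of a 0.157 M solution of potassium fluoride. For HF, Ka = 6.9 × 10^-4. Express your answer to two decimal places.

F- is the conjugate base of the weak acid HF.
Kb = Kw/Ka = 1.0×10^-14 / 6.9 × 10^-4 = 1.45 × 10^-11
Kb = [OH-]²/(0.157 − [OH-]) = 1.45 × 10^-11
Assume [OH-] ≪ 0.157: [OH-] ≈ √(1.45 × 10^-11 × 0.157) = 1.51 × 10^-6 M
([OH-]/C₀ = 0.00096% < 5%, so the approximation holds.)
pOH = −log(1.51 × 10^-6) = 5.82; pH = 14.00 − 5.82 = 8.18

pH = 8.18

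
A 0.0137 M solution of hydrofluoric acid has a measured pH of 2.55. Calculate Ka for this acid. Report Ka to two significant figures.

[H+] = 10^(-2.55) = 2.82 × 10^-3 M
At equilibrium [HA] = 0.0137 − 2.82 × 10^-3 = 1.09 × 10^-2 M
Ka = [H+][A-]/[HA] = (2.82 × 10^-3)² / 1.09 × 10^-2 = 7.3 × 10^-4

Ka = 7.3 × 10^-4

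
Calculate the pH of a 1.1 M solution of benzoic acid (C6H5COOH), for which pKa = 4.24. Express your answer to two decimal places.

C6H5COOH ⇌ C6H5COO- + H+
Ka = 10^(−4.24) = 5.75 × 10^-5
From the ICE table, Ka = x²/(1.1 − x) = 5.75 × 10^-5.
Assume x ≪ 1.1: x ≈ √(5.75 × 10^-5 × 1.1) = 7.95 × 10^-3 M
pH = −log(7.95 × 10^-3) = 2.10

pH = 2.10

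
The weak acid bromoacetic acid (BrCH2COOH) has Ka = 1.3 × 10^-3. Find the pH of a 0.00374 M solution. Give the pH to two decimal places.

pH = 2.78

BrCH2COOH ⇌ BrCH2COO- + H+
Ka = [H+]²/(0.00374 − [H+]) = 1.3 × 10^-3
[H+] is not negligible relative to C₀; solve [H+]² + 0.0013·[H+] − 4.86e-06 = 0.
[H+] = [−0.0013 + √(0.0013² + 1.94e-05)]/2 = 1.65 × 10^-3 M
pH = −log[H+] = −log(1.65 × 10^-3) = 2.78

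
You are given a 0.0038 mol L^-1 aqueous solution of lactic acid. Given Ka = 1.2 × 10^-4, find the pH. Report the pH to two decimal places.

CH3CH(OH)COOH ⇌ CH3CH(OH)COO- + H+
From the ICE table, Ka = x²/(0.0038 − x) = 1.2 × 10^-4.
x is not negligible relative to C₀; solve x² + 0.00012·x − 4.56e-07 = 0.
x = (−Ka + √(Ka² + 4·Ka·C₀))/2 = 6.18 × 10^-4 M
pH = −log[H+] = −log(6.18 × 10^-4) = 3.21

pH = 3.21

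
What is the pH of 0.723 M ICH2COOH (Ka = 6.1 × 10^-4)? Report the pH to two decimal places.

pH = 1.68

ICH2COOH ⇌ ICH2COO- + H+
Ka = [H+]²/(0.723 − [H+]) = 6.1 × 10^-4
Since Ka ≪ C₀, [H+] ≈ √(Ka·C₀) = 2.10 × 10^-2 M.
([H+]/C₀ = 2.9% < 5%, so the approximation holds.)
pH = −log(2.10 × 10^-2) = 1.68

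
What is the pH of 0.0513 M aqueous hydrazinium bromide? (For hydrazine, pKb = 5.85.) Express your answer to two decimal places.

pH = 4.72

N2H5+ is the conjugate acid of the weak base N2H4.
Kb = 10^(−5.85) = 1.41 × 10^-6
Ka = Kw/Kb = 1.0×10^-14 / 1.41 × 10^-6 = 7.09 × 10^-9
From the ICE table, Ka = x²/(0.0513 − x) = 7.09 × 10^-9.
Since Ka ≪ C₀, x ≈ √(Ka·C₀) = 1.91 × 10^-5 M.
pH = −log(1.91 × 10^-5) = 4.72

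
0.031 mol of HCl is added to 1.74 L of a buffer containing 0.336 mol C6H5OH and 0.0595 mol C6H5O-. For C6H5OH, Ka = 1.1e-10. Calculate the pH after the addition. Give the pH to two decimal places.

After neutralization: n(C6H5OH) = 0.367 mol, n(C6H5O-) = 0.0285 mol.
pKa = −log(1.1 × 10^-10) = 9.959
Henderson–Hasselbalch with mole ratio 0.0285/0.367: pH = 9.959 + (-1.110)

pH = 8.85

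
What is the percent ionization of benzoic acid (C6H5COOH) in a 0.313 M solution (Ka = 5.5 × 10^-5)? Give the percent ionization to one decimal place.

1.3%

C6H5COOH ⇌ C6H5COO- + H+; let x = [H+] at equilibrium.
x ≈ √(Ka·C₀) = √(5.5 × 10^-5 × 0.313) = 4.15 × 10^-3 M
Fraction ionized = 4.15 × 10^-3 / 0.313 = 0.0133 → 1.3%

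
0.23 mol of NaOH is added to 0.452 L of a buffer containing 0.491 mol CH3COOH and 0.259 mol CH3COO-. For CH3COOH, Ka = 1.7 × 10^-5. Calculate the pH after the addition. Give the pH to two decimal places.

pH = 5.04

After neutralization: n(CH3COOH) = 0.261 mol, n(CH3COO-) = 0.489 mol.
pKa = −log(1.7 × 10^-5) = 4.770
Henderson–Hasselbalch with mole ratio 0.489/0.261: pH = 4.770 + (+0.273)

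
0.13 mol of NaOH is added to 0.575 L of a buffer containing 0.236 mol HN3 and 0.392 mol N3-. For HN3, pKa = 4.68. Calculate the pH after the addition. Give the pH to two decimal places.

After neutralization: n(HN3) = 0.106 mol, n(N3-) = 0.522 mol.
pH = pKa + log([A⁻]/[HA]) = 4.68 + log(0.522/0.106) = 4.68 +0.692

pH = 5.37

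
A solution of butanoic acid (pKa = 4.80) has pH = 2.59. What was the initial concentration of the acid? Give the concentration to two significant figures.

[H+] = 10^(-2.59) = 2.57 × 10^-3 M = x
Ka = 10^(−4.80) = 1.58 × 10^-5
Ka = x²/(C₀ − x) ⇒ C₀ = x + x²/Ka
C₀ = 2.57 × 10^-3 + (2.57 × 10^-3)²/(1.58 × 10^-5) = 4.21 × 10^-1 M

C₀ = 4.2 × 10^-1 M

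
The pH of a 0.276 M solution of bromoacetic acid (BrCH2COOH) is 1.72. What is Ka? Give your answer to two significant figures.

Ka = 1.4 × 10^-3

[H+] = 10^(-1.72) = 1.91 × 10^-2 M
At equilibrium [HA] = 0.276 − 1.91 × 10^-2 = 2.57 × 10^-1 M
Ka = [H+][A-]/[HA] = (1.91 × 10^-2)² / 2.57 × 10^-1 = 1.4 × 10^-3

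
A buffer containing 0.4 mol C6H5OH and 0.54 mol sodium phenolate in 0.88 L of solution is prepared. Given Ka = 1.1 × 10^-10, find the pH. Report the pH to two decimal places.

pKa = −log(1.1 × 10^-10) = 9.959
Using pH = pKa + log([base]/[acid]) with [base]/[acid] = 0.54/0.4:
pH = 9.959 + (+0.130) = 10.09

pH = 10.09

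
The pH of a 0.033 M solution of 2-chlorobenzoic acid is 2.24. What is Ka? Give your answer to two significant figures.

Ka = 1.2 × 10^-3

[H+] = 10^(-2.24) = 5.75 × 10^-3 M
At equilibrium [HA] = 0.033 − 5.75 × 10^-3 = 2.73 × 10^-2 M
Ka = [H+][A-]/[HA] = (5.75 × 10^-3)² / 2.73 × 10^-2 = 1.2 × 10^-3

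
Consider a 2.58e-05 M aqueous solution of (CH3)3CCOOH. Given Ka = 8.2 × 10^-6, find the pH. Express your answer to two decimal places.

pH = 4.96

(CH3)3CCOOH ⇌ (CH3)3CCOO- + H+
From the ICE table, Ka = x²/(2.58e-05 − x) = 8.2 × 10^-6.
Here C₀/Ka ≈ 3.15, so the small-x approximation fails. Use the quadratic:
x = (−Ka + √(Ka² + 4·Ka·C₀))/2 = 1.10 × 10^-5 M
pH = −log[H+] = −log(1.10 × 10^-5) = 4.96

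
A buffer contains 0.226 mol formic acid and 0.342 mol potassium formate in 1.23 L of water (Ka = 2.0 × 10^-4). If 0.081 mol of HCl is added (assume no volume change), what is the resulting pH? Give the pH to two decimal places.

Added H+ converts HCOO- to HCOOH: HCOOH → 0.307 mol, HCOO- → 0.261 mol.
pKa = −log(2.0 × 10^-4) = 3.699
pH = pKa + log([A⁻]/[HA]) = 3.699 + log(0.261/0.307) = 3.699 -0.070

pH = 3.63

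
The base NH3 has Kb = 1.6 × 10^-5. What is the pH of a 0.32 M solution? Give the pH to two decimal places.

NH3 + H2O ⇌ NH4+ + OH-
Let x = [OH-] at equilibrium. Kb = x²/(0.32 − x).
Neglecting x in the denominator: x = √(1.6 × 10^-5 × 0.32) = 2.26 × 10^-3 M
pOH = 2.65, so pH = 14.00 − pOH = 11.35

pH = 11.35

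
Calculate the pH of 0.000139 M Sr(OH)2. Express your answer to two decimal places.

Sr(OH)2 is a strong base (each formula unit releases 2 OH-); [OH-] = 0.000278 M.
pOH = -log(0.000278) = 3.56
pH = 14.00 - 3.56 = 10.44

pH = 10.44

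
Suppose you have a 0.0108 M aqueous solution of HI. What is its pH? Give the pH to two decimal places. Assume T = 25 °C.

pH = 1.97

HI is a strong acid and dissociates completely, so [H+] = 0.0108 M.
pH = -log(0.0108) = 1.97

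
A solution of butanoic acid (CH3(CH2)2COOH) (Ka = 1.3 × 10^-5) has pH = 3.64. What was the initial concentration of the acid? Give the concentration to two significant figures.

C₀ = 4.3 × 10^-3 M

[H+] = 10^(-3.64) = 2.29 × 10^-4 M = x
Ka = x²/(C₀ − x) ⇒ C₀ = x + x²/Ka
C₀ = 2.29 × 10^-4 + (2.29 × 10^-4)²/(1.3 × 10^-5) = 4.26 × 10^-3 M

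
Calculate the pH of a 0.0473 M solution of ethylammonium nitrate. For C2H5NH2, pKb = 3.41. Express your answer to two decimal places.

pH = 5.96

C2H5NH3+ is the conjugate acid of the weak base C2H5NH2.
Kb = 10^(−3.41) = 3.89 × 10^-4
Ka = Kw/Kb = 1.0×10^-14 / 3.89 × 10^-4 = 2.57 × 10^-11
From the ICE table, Ka = x²/(0.0473 − x) = 2.57 × 10^-11.
Neglecting x in the denominator: x = √(2.57 × 10^-11 × 0.0473) = 1.10 × 10^-6 M
(x/C₀ = 0.0023% < 5%, so the approximation holds.)
pH = −log(1.10 × 10^-6) = 5.96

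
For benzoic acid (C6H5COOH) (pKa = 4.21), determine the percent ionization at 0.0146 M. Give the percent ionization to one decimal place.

C6H5COOH ⇌ C6H5COO- + H+; let x = [H+] at equilibrium.
Ka = 10^(−4.21) = 6.17 × 10^-5
Ka = x²/(C₀ − x); solving the quadratic gives x = 9.19 × 10^-4 M.
% ionization = x/C₀ × 100% = 9.19 × 10^-4/0.0146 × 100% = 6.3%

6.3%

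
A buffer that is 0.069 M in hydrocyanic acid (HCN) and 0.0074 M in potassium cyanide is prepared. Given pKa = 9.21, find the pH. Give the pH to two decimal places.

pH = 8.24

pH = pKa + log([A⁻]/[HA]) = 9.21 + log(0.0074/0.069)
pH = 9.21 + (-0.970) = 8.24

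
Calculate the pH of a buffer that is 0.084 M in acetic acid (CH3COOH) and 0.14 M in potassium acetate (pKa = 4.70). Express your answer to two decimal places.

Using pH = pKa + log([base]/[acid]) with [base]/[acid] = 0.14/0.084:
pH = 4.70 + (+0.222) = 4.92

pH = 4.92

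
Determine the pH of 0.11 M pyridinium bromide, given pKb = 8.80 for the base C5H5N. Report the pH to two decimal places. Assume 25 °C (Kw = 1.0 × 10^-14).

pH = 3.08

C5H5NH+ is the conjugate acid of the weak base C5H5N.
Kb = 10^(−8.80) = 1.58 × 10^-9
Ka = Kw/Kb = 1.0×10^-14 / 1.58 × 10^-9 = 6.33 × 10^-6
Ka = [H+]²/(0.11 − [H+]) = 6.33 × 10^-6
Since Ka ≪ C₀, [H+] ≈ √(Ka·C₀) = 8.34 × 10^-4 M.
pH = −log(8.34 × 10^-4) = 3.08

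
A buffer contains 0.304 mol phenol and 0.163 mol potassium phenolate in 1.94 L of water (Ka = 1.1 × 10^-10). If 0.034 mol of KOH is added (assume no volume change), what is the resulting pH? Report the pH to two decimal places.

After neutralization: n(C6H5OH) = 0.27 mol, n(C6H5O-) = 0.197 mol.
pKa = −log(1.1 × 10^-10) = 9.959
Henderson–Hasselbalch with mole ratio 0.197/0.27: pH = 9.959 + (-0.137)

pH = 9.82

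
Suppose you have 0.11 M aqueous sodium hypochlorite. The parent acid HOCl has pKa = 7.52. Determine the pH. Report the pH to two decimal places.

OCl- is the conjugate base of the weak acid HOCl.
Ka = 10^(−7.52) = 3.02 × 10^-8
Kb = Kw/Ka = 1.0×10^-14 / 3.02 × 10^-8 = 3.31 × 10^-7
From the ICE table, Kb = x²/(0.11 − x) = 3.31 × 10^-7.
Assume x ≪ 0.11: x ≈ √(3.31 × 10^-7 × 0.11) = 1.91 × 10^-4 M
Check: 0.17% ionized — well under 5%, approximation valid.
pOH = −log(1.91 × 10^-4) = 3.72; pH = 14.00 − 3.72 = 10.28

pH = 10.28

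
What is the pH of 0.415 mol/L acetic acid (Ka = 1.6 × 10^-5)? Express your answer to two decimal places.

pH = 2.59

CH3COOH ⇌ CH3COO- + H+
Ka = [H+]²/(0.415 − [H+]) = 1.6 × 10^-5
Neglecting [H+] in the denominator: [H+] = √(1.6 × 10^-5 × 0.415) = 2.58 × 10^-3 M
Check: 0.62% ionized — well under 5%, approximation valid.
pH = −log(2.58 × 10^-3) = 2.59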